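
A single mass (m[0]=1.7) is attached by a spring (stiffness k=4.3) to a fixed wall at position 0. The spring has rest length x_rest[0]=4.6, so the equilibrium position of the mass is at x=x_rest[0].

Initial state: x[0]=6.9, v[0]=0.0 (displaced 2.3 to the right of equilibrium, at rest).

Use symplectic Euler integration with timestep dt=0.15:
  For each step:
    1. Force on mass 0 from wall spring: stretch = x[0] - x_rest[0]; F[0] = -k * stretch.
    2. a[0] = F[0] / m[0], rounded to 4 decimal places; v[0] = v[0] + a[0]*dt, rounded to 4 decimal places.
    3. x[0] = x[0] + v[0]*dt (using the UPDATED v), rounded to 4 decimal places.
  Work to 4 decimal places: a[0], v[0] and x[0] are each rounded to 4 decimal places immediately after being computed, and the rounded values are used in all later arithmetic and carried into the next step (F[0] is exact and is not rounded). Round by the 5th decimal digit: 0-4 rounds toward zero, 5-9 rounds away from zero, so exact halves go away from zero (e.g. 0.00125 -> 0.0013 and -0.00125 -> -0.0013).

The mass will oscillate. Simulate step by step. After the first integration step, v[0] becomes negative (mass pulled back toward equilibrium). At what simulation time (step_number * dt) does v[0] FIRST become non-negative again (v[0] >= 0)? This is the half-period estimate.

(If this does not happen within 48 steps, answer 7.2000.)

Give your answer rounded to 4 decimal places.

Answer: 2.1000

Derivation:
Step 0: x=[6.9000] v=[0.0000]
Step 1: x=[6.7691] v=[-0.8726]
Step 2: x=[6.5148] v=[-1.6956]
Step 3: x=[6.1515] v=[-2.4221]
Step 4: x=[5.6999] v=[-3.0108]
Step 5: x=[5.1857] v=[-3.4281]
Step 6: x=[4.6382] v=[-3.6503]
Step 7: x=[4.0885] v=[-3.6648]
Step 8: x=[3.5679] v=[-3.4707]
Step 9: x=[3.1060] v=[-3.0791]
Step 10: x=[2.7292] v=[-2.5123]
Step 11: x=[2.4588] v=[-1.8025]
Step 12: x=[2.3103] v=[-0.9901]
Step 13: x=[2.2921] v=[-0.1214]
Step 14: x=[2.4052] v=[0.7542]
First v>=0 after going negative at step 14, time=2.1000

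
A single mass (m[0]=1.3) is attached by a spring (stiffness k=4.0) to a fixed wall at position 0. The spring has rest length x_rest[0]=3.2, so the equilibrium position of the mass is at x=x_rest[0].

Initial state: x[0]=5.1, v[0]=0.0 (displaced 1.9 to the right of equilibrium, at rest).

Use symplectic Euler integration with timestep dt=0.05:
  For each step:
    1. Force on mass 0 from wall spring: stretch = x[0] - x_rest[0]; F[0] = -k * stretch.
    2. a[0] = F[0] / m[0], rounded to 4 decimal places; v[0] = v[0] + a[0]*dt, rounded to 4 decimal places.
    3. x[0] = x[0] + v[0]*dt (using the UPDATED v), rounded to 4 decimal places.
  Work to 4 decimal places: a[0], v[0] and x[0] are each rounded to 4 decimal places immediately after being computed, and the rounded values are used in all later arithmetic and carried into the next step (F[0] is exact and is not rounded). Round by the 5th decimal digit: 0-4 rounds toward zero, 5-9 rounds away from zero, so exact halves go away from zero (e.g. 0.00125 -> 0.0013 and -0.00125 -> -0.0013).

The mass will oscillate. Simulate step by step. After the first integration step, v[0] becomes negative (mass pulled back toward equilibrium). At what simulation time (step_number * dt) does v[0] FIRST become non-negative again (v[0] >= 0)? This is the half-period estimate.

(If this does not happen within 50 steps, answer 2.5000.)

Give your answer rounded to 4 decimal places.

Answer: 1.8000

Derivation:
Step 0: x=[5.1000] v=[0.0000]
Step 1: x=[5.0854] v=[-0.2923]
Step 2: x=[5.0563] v=[-0.5824]
Step 3: x=[5.0129] v=[-0.8680]
Step 4: x=[4.9556] v=[-1.1469]
Step 5: x=[4.8848] v=[-1.4170]
Step 6: x=[4.8010] v=[-1.6762]
Step 7: x=[4.7049] v=[-1.9225]
Step 8: x=[4.5972] v=[-2.1540]
Step 9: x=[4.4788] v=[-2.3690]
Step 10: x=[4.3505] v=[-2.5657]
Step 11: x=[4.2134] v=[-2.7427]
Step 12: x=[4.0685] v=[-2.8986]
Step 13: x=[3.9169] v=[-3.0322]
Step 14: x=[3.7598] v=[-3.1425]
Step 15: x=[3.5984] v=[-3.2286]
Step 16: x=[3.4339] v=[-3.2899]
Step 17: x=[3.2676] v=[-3.3259]
Step 18: x=[3.1008] v=[-3.3363]
Step 19: x=[2.9348] v=[-3.3210]
Step 20: x=[2.7708] v=[-3.2802]
Step 21: x=[2.6101] v=[-3.2142]
Step 22: x=[2.4539] v=[-3.1234]
Step 23: x=[2.3035] v=[-3.0086]
Step 24: x=[2.1600] v=[-2.8707]
Step 25: x=[2.0245] v=[-2.7107]
Step 26: x=[1.8980] v=[-2.5299]
Step 27: x=[1.7815] v=[-2.3296]
Step 28: x=[1.6759] v=[-2.1114]
Step 29: x=[1.5821] v=[-1.8769]
Step 30: x=[1.5007] v=[-1.6280]
Step 31: x=[1.4324] v=[-1.3666]
Step 32: x=[1.3777] v=[-1.0947]
Step 33: x=[1.3370] v=[-0.8143]
Step 34: x=[1.3106] v=[-0.5277]
Step 35: x=[1.2988] v=[-0.2370]
Step 36: x=[1.3016] v=[0.0555]
First v>=0 after going negative at step 36, time=1.8000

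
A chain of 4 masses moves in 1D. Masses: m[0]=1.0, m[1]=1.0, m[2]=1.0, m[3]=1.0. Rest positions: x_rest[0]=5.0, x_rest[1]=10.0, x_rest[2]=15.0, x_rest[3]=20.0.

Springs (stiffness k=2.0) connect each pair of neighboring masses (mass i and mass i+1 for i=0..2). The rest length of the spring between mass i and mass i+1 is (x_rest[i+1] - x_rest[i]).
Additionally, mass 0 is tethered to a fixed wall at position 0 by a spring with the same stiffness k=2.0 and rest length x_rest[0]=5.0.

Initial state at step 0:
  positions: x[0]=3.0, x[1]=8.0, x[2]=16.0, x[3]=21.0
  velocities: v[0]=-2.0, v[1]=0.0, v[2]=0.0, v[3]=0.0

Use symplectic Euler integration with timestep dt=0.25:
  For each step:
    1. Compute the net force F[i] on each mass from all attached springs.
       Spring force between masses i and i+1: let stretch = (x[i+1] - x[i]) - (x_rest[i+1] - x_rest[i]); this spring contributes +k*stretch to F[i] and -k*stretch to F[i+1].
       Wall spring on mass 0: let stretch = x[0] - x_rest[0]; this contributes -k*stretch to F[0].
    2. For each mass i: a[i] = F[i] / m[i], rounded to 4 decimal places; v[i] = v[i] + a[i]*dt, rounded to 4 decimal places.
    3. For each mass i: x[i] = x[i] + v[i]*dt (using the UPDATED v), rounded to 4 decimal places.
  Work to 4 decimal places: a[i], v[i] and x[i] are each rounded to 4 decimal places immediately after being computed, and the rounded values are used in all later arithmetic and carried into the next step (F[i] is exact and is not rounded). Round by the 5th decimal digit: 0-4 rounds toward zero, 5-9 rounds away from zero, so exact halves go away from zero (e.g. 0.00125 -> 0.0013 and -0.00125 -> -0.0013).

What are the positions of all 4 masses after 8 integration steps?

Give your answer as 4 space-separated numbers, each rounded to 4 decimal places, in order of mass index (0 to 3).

Answer: 7.2088 10.3881 14.7320 17.9756

Derivation:
Step 0: x=[3.0000 8.0000 16.0000 21.0000] v=[-2.0000 0.0000 0.0000 0.0000]
Step 1: x=[2.7500 8.3750 15.6250 21.0000] v=[-1.0000 1.5000 -1.5000 0.0000]
Step 2: x=[2.8594 8.9531 15.0156 20.9531] v=[0.4375 2.3125 -2.4375 -0.1875]
Step 3: x=[3.3731 9.5273 14.3906 20.7890] v=[2.0547 2.2969 -2.5000 -0.6563]
Step 4: x=[4.2344 9.9402 13.9575 20.4501] v=[3.4453 1.6515 -1.7325 -1.3555]
Step 5: x=[5.2797 10.1420 13.8338 19.9247] v=[4.1810 0.8073 -0.4949 -2.1018]
Step 6: x=[6.2728 10.1975 14.0100 19.2629] v=[3.9723 0.2221 0.7047 -2.6473]
Step 7: x=[6.9724 10.2390 14.3662 18.5695] v=[2.7983 0.1660 1.4249 -2.7738]
Step 8: x=[7.2088 10.3881 14.7320 17.9756] v=[0.9454 0.5963 1.4630 -2.3755]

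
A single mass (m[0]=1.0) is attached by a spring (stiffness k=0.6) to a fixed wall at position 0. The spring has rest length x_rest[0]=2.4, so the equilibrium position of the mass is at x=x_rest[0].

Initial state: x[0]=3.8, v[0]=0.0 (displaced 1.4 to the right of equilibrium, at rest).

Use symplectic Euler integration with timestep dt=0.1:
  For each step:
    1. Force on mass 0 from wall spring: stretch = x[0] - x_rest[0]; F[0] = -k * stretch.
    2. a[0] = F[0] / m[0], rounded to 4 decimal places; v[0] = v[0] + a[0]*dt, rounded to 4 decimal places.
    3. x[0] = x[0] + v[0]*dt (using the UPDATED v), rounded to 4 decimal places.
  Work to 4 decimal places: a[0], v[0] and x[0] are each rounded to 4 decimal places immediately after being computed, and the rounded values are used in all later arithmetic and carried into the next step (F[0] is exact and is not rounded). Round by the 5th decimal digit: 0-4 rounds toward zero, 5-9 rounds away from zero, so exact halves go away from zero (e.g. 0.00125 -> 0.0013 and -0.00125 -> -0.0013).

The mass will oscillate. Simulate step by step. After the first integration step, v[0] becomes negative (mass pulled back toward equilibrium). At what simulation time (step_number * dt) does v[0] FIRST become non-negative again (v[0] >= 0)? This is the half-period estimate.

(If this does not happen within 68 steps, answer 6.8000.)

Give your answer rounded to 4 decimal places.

Answer: 4.1000

Derivation:
Step 0: x=[3.8000] v=[0.0000]
Step 1: x=[3.7916] v=[-0.0840]
Step 2: x=[3.7749] v=[-0.1675]
Step 3: x=[3.7499] v=[-0.2500]
Step 4: x=[3.7168] v=[-0.3310]
Step 5: x=[3.6758] v=[-0.4100]
Step 6: x=[3.6271] v=[-0.4866]
Step 7: x=[3.5711] v=[-0.5602]
Step 8: x=[3.5081] v=[-0.6305]
Step 9: x=[3.4384] v=[-0.6970]
Step 10: x=[3.3625] v=[-0.7593]
Step 11: x=[3.2808] v=[-0.8171]
Step 12: x=[3.1938] v=[-0.8700]
Step 13: x=[3.1020] v=[-0.9176]
Step 14: x=[3.0060] v=[-0.9597]
Step 15: x=[2.9064] v=[-0.9961]
Step 16: x=[2.8038] v=[-1.0265]
Step 17: x=[2.6987] v=[-1.0507]
Step 18: x=[2.5918] v=[-1.0686]
Step 19: x=[2.4838] v=[-1.0801]
Step 20: x=[2.3753] v=[-1.0851]
Step 21: x=[2.2669] v=[-1.0836]
Step 22: x=[2.1593] v=[-1.0756]
Step 23: x=[2.0532] v=[-1.0612]
Step 24: x=[1.9492] v=[-1.0404]
Step 25: x=[1.8479] v=[-1.0134]
Step 26: x=[1.7499] v=[-0.9803]
Step 27: x=[1.6558] v=[-0.9413]
Step 28: x=[1.5661] v=[-0.8967]
Step 29: x=[1.4814] v=[-0.8467]
Step 30: x=[1.4022] v=[-0.7916]
Step 31: x=[1.3290] v=[-0.7317]
Step 32: x=[1.2623] v=[-0.6674]
Step 33: x=[1.2024] v=[-0.5991]
Step 34: x=[1.1497] v=[-0.5272]
Step 35: x=[1.1045] v=[-0.4522]
Step 36: x=[1.0671] v=[-0.3745]
Step 37: x=[1.0377] v=[-0.2945]
Step 38: x=[1.0164] v=[-0.2128]
Step 39: x=[1.0034] v=[-0.1298]
Step 40: x=[0.9988] v=[-0.0460]
Step 41: x=[1.0026] v=[0.0381]
First v>=0 after going negative at step 41, time=4.1000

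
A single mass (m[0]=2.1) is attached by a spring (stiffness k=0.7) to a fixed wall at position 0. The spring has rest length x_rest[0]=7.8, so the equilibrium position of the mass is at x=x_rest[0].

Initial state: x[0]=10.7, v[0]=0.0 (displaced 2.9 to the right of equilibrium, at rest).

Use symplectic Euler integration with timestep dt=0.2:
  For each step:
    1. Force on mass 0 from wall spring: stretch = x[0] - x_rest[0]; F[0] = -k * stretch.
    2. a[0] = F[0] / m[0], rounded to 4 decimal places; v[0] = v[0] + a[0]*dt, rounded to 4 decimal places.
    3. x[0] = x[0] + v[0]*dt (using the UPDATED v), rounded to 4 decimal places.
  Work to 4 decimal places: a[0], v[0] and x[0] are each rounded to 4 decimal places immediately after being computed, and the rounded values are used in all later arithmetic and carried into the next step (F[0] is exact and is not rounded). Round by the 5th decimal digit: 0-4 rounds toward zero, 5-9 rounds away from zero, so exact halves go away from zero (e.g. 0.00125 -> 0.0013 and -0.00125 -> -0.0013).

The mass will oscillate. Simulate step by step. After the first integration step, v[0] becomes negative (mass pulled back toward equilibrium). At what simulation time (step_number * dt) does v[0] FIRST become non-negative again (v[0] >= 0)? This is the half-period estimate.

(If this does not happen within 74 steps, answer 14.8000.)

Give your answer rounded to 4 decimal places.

Step 0: x=[10.7000] v=[0.0000]
Step 1: x=[10.6613] v=[-0.1933]
Step 2: x=[10.5845] v=[-0.3841]
Step 3: x=[10.4706] v=[-0.5697]
Step 4: x=[10.3211] v=[-0.7477]
Step 5: x=[10.1379] v=[-0.9158]
Step 6: x=[9.9236] v=[-1.0717]
Step 7: x=[9.6809] v=[-1.2133]
Step 8: x=[9.4132] v=[-1.3387]
Step 9: x=[9.1240] v=[-1.4462]
Step 10: x=[8.8171] v=[-1.5345]
Step 11: x=[8.4966] v=[-1.6023]
Step 12: x=[8.1669] v=[-1.6487]
Step 13: x=[7.8323] v=[-1.6732]
Step 14: x=[7.4972] v=[-1.6754]
Step 15: x=[7.1662] v=[-1.6552]
Step 16: x=[6.8436] v=[-1.6129]
Step 17: x=[6.5338] v=[-1.5491]
Step 18: x=[6.2409] v=[-1.4647]
Step 19: x=[5.9687] v=[-1.3608]
Step 20: x=[5.7210] v=[-1.2387]
Step 21: x=[5.5010] v=[-1.1001]
Step 22: x=[5.3116] v=[-0.9468]
Step 23: x=[5.1554] v=[-0.7809]
Step 24: x=[5.0345] v=[-0.6046]
Step 25: x=[4.9505] v=[-0.4202]
Step 26: x=[4.9045] v=[-0.2302]
Step 27: x=[4.8971] v=[-0.0372]
Step 28: x=[4.9284] v=[0.1563]
First v>=0 after going negative at step 28, time=5.6000

Answer: 5.6000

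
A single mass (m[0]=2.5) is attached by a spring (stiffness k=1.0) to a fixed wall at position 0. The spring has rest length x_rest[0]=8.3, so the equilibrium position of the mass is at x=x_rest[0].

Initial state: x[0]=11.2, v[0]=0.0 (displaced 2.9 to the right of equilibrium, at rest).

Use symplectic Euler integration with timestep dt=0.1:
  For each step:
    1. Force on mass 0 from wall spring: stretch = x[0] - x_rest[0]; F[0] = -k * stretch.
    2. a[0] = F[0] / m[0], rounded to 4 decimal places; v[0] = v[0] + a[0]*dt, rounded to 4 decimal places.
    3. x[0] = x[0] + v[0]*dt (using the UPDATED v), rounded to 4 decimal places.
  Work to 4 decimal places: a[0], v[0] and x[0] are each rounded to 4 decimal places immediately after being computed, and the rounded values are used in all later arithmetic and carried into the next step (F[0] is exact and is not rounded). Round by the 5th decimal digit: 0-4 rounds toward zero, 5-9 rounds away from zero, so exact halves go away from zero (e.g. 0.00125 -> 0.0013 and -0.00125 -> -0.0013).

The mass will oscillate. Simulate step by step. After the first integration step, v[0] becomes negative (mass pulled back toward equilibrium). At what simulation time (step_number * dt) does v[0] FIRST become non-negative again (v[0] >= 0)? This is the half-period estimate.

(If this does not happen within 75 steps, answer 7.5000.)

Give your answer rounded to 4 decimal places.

Step 0: x=[11.2000] v=[0.0000]
Step 1: x=[11.1884] v=[-0.1160]
Step 2: x=[11.1653] v=[-0.2315]
Step 3: x=[11.1307] v=[-0.3461]
Step 4: x=[11.0848] v=[-0.4593]
Step 5: x=[11.0277] v=[-0.5707]
Step 6: x=[10.9597] v=[-0.6798]
Step 7: x=[10.8811] v=[-0.7862]
Step 8: x=[10.7922] v=[-0.8894]
Step 9: x=[10.6933] v=[-0.9891]
Step 10: x=[10.5848] v=[-1.0848]
Step 11: x=[10.4672] v=[-1.1762]
Step 12: x=[10.3409] v=[-1.2629]
Step 13: x=[10.2065] v=[-1.3445]
Step 14: x=[10.0644] v=[-1.4208]
Step 15: x=[9.9153] v=[-1.4914]
Step 16: x=[9.7597] v=[-1.5560]
Step 17: x=[9.5983] v=[-1.6144]
Step 18: x=[9.4317] v=[-1.6663]
Step 19: x=[9.2605] v=[-1.7116]
Step 20: x=[9.0855] v=[-1.7500]
Step 21: x=[8.9074] v=[-1.7814]
Step 22: x=[8.7268] v=[-1.8057]
Step 23: x=[8.5445] v=[-1.8228]
Step 24: x=[8.3612] v=[-1.8326]
Step 25: x=[8.1777] v=[-1.8351]
Step 26: x=[7.9947] v=[-1.8302]
Step 27: x=[7.8129] v=[-1.8180]
Step 28: x=[7.6331] v=[-1.7985]
Step 29: x=[7.4559] v=[-1.7718]
Step 30: x=[7.2821] v=[-1.7380]
Step 31: x=[7.1124] v=[-1.6973]
Step 32: x=[6.9474] v=[-1.6498]
Step 33: x=[6.7878] v=[-1.5957]
Step 34: x=[6.6343] v=[-1.5352]
Step 35: x=[6.4874] v=[-1.4686]
Step 36: x=[6.3478] v=[-1.3961]
Step 37: x=[6.2160] v=[-1.3180]
Step 38: x=[6.0925] v=[-1.2346]
Step 39: x=[5.9779] v=[-1.1463]
Step 40: x=[5.8726] v=[-1.0534]
Step 41: x=[5.7770] v=[-0.9563]
Step 42: x=[5.6915] v=[-0.8554]
Step 43: x=[5.6164] v=[-0.7511]
Step 44: x=[5.5520] v=[-0.6438]
Step 45: x=[5.4986] v=[-0.5339]
Step 46: x=[5.4564] v=[-0.4218]
Step 47: x=[5.4256] v=[-0.3081]
Step 48: x=[5.4063] v=[-0.1931]
Step 49: x=[5.3986] v=[-0.0774]
Step 50: x=[5.4025] v=[0.0387]
First v>=0 after going negative at step 50, time=5.0000

Answer: 5.0000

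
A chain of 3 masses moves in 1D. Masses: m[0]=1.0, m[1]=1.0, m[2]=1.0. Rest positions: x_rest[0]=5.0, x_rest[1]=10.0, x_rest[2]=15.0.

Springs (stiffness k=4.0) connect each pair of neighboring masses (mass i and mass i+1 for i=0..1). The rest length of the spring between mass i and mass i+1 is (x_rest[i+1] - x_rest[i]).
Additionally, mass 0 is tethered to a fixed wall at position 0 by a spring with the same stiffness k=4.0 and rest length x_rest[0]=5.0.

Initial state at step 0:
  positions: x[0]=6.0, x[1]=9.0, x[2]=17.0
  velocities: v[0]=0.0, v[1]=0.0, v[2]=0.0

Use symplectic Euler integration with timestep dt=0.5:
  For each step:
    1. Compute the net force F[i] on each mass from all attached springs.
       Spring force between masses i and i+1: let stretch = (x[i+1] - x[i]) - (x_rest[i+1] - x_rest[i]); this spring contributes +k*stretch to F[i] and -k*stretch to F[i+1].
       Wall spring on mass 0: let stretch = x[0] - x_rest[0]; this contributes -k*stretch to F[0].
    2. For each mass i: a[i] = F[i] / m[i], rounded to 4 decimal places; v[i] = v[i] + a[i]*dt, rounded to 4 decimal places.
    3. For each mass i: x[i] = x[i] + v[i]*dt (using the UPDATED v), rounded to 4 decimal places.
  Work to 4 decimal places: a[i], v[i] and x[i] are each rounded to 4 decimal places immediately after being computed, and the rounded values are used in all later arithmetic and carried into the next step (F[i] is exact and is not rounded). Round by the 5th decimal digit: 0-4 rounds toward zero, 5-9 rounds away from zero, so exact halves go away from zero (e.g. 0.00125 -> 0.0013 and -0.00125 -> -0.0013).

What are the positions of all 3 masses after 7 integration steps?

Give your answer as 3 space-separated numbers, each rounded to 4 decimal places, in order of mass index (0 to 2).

Answer: 4.0000 11.0000 13.0000

Derivation:
Step 0: x=[6.0000 9.0000 17.0000] v=[0.0000 0.0000 0.0000]
Step 1: x=[3.0000 14.0000 14.0000] v=[-6.0000 10.0000 -6.0000]
Step 2: x=[8.0000 8.0000 16.0000] v=[10.0000 -12.0000 4.0000]
Step 3: x=[5.0000 10.0000 15.0000] v=[-6.0000 4.0000 -2.0000]
Step 4: x=[2.0000 12.0000 14.0000] v=[-6.0000 4.0000 -2.0000]
Step 5: x=[7.0000 6.0000 16.0000] v=[10.0000 -12.0000 4.0000]
Step 6: x=[4.0000 11.0000 13.0000] v=[-6.0000 10.0000 -6.0000]
Step 7: x=[4.0000 11.0000 13.0000] v=[0.0000 0.0000 0.0000]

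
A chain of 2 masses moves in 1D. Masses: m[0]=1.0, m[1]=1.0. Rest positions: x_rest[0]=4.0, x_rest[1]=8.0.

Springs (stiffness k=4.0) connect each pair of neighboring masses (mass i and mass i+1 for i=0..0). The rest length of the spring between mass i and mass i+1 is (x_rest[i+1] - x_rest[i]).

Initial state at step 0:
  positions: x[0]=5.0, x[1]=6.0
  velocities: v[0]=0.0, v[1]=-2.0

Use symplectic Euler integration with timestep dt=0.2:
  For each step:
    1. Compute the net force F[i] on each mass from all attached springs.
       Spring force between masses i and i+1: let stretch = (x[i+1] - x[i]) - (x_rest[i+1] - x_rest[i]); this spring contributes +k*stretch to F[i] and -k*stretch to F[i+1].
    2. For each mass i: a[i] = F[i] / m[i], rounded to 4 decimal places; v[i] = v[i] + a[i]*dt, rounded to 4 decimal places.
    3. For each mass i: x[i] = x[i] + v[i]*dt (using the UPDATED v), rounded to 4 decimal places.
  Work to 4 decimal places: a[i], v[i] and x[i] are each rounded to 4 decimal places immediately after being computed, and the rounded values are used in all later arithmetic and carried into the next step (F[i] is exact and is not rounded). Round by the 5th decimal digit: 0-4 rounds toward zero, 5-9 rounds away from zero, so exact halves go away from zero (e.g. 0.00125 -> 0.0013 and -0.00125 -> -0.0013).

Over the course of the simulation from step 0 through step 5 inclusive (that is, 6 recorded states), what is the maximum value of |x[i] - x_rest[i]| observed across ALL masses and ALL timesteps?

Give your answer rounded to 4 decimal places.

Step 0: x=[5.0000 6.0000] v=[0.0000 -2.0000]
Step 1: x=[4.5200 6.0800] v=[-2.4000 0.4000]
Step 2: x=[3.6496 6.5504] v=[-4.3520 2.3520]
Step 3: x=[2.6033 7.1967] v=[-5.2314 3.2314]
Step 4: x=[1.6520 7.7480] v=[-4.7567 2.7567]
Step 5: x=[1.0360 7.9640] v=[-3.0799 1.0799]
Max displacement = 2.9640

Answer: 2.9640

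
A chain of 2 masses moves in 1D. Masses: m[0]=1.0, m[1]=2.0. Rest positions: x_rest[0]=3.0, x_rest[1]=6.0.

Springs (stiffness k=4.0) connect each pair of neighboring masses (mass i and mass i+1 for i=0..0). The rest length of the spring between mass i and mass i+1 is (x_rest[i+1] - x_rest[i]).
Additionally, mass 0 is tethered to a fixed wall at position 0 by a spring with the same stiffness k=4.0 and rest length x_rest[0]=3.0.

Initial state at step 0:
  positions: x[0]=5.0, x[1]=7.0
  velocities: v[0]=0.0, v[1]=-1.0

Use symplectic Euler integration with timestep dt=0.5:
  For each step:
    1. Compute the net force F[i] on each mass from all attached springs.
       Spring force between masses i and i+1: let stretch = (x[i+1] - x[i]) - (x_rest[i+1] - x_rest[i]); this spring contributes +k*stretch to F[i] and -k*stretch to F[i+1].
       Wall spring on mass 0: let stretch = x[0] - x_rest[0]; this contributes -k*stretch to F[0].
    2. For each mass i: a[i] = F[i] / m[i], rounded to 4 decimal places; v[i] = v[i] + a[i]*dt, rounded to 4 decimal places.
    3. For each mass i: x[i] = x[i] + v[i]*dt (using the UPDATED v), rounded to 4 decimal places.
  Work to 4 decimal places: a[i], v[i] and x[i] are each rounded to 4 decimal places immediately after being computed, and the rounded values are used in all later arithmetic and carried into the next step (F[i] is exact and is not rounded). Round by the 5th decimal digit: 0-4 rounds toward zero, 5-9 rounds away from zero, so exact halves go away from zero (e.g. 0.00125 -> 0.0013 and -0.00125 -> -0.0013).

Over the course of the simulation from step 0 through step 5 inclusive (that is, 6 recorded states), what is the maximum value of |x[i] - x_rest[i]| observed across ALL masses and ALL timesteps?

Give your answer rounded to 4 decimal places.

Answer: 2.7500

Derivation:
Step 0: x=[5.0000 7.0000] v=[0.0000 -1.0000]
Step 1: x=[2.0000 7.0000] v=[-6.0000 0.0000]
Step 2: x=[2.0000 6.0000] v=[0.0000 -2.0000]
Step 3: x=[4.0000 4.5000] v=[4.0000 -3.0000]
Step 4: x=[2.5000 4.2500] v=[-3.0000 -0.5000]
Step 5: x=[0.2500 4.6250] v=[-4.5000 0.7500]
Max displacement = 2.7500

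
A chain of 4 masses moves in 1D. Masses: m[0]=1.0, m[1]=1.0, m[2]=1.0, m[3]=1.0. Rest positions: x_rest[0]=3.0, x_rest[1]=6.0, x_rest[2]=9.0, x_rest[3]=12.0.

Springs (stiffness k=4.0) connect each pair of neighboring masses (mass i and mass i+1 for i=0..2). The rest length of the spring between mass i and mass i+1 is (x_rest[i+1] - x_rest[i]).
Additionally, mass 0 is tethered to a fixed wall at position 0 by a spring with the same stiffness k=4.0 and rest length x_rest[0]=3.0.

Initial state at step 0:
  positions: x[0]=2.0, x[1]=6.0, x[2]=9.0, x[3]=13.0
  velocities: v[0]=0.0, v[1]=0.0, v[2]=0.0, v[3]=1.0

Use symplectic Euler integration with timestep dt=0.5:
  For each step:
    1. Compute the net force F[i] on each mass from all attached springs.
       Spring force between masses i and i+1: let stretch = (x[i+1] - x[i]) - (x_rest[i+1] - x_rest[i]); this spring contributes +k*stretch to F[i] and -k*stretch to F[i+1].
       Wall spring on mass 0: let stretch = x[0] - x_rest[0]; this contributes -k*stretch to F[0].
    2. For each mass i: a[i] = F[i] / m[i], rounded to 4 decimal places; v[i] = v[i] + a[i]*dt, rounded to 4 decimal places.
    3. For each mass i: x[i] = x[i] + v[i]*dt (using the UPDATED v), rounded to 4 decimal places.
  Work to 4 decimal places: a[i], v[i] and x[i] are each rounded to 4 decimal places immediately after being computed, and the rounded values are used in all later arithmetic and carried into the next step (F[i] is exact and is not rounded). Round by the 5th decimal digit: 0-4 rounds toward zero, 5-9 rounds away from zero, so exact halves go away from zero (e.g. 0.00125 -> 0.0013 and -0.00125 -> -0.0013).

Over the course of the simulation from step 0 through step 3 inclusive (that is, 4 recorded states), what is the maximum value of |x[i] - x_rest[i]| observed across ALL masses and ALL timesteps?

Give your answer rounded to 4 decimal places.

Answer: 2.0000

Derivation:
Step 0: x=[2.0000 6.0000 9.0000 13.0000] v=[0.0000 0.0000 0.0000 1.0000]
Step 1: x=[4.0000 5.0000 10.0000 12.5000] v=[4.0000 -2.0000 2.0000 -1.0000]
Step 2: x=[3.0000 8.0000 8.5000 12.5000] v=[-2.0000 6.0000 -3.0000 0.0000]
Step 3: x=[4.0000 6.5000 10.5000 11.5000] v=[2.0000 -3.0000 4.0000 -2.0000]
Max displacement = 2.0000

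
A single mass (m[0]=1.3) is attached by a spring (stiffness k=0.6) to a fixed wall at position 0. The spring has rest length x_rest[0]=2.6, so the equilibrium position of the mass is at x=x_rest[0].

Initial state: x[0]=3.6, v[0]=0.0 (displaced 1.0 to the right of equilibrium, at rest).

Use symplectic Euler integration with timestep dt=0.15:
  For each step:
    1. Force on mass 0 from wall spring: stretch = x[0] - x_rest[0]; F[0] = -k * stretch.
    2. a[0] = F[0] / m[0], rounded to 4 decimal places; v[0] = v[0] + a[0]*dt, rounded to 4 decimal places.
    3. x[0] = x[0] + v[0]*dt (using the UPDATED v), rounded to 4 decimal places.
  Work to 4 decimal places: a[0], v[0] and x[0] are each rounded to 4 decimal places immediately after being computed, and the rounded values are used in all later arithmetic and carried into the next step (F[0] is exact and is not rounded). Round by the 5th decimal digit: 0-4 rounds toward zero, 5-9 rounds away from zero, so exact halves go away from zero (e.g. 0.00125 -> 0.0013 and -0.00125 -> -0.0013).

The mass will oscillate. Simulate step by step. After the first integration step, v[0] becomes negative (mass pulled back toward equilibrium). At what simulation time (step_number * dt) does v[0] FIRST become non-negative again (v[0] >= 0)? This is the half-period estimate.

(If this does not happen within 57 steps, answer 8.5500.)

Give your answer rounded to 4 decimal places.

Step 0: x=[3.6000] v=[0.0000]
Step 1: x=[3.5896] v=[-0.0692]
Step 2: x=[3.5689] v=[-0.1377]
Step 3: x=[3.5382] v=[-0.2048]
Step 4: x=[3.4977] v=[-0.2698]
Step 5: x=[3.4479] v=[-0.3319]
Step 6: x=[3.3893] v=[-0.3906]
Step 7: x=[3.3225] v=[-0.4452]
Step 8: x=[3.2482] v=[-0.4952]
Step 9: x=[3.1672] v=[-0.5401]
Step 10: x=[3.0803] v=[-0.5794]
Step 11: x=[2.9884] v=[-0.6127]
Step 12: x=[2.8925] v=[-0.6396]
Step 13: x=[2.7935] v=[-0.6599]
Step 14: x=[2.6925] v=[-0.6733]
Step 15: x=[2.5905] v=[-0.6797]
Step 16: x=[2.4887] v=[-0.6790]
Step 17: x=[2.3880] v=[-0.6713]
Step 18: x=[2.2895] v=[-0.6566]
Step 19: x=[2.1942] v=[-0.6351]
Step 20: x=[2.1032] v=[-0.6070]
Step 21: x=[2.0173] v=[-0.5726]
Step 22: x=[1.9375] v=[-0.5323]
Step 23: x=[1.8645] v=[-0.4864]
Step 24: x=[1.7992] v=[-0.4355]
Step 25: x=[1.7422] v=[-0.3801]
Step 26: x=[1.6941] v=[-0.3207]
Step 27: x=[1.6554] v=[-0.2580]
Step 28: x=[1.6265] v=[-0.1926]
Step 29: x=[1.6077] v=[-0.1252]
Step 30: x=[1.5992] v=[-0.0565]
Step 31: x=[1.6011] v=[0.0128]
First v>=0 after going negative at step 31, time=4.6500

Answer: 4.6500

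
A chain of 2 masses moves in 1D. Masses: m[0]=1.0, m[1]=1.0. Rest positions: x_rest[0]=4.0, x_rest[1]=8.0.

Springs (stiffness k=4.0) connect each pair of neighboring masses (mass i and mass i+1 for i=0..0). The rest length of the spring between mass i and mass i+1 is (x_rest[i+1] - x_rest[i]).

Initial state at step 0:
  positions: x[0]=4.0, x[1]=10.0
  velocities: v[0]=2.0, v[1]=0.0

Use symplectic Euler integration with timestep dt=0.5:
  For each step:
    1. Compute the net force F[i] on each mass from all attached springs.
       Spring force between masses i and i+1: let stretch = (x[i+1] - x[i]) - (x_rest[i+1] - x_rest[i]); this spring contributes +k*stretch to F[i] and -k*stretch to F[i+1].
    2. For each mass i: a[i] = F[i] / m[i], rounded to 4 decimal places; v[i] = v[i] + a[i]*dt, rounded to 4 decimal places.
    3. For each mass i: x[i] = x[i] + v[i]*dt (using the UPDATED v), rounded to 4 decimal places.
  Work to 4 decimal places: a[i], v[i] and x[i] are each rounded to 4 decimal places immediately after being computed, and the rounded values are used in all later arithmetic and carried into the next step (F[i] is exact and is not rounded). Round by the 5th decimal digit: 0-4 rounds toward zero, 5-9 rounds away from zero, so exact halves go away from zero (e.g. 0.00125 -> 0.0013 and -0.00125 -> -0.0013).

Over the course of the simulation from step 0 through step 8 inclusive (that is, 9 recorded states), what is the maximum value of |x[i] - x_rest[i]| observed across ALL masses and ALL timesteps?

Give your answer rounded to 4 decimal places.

Step 0: x=[4.0000 10.0000] v=[2.0000 0.0000]
Step 1: x=[7.0000 8.0000] v=[6.0000 -4.0000]
Step 2: x=[7.0000 9.0000] v=[0.0000 2.0000]
Step 3: x=[5.0000 12.0000] v=[-4.0000 6.0000]
Step 4: x=[6.0000 12.0000] v=[2.0000 0.0000]
Step 5: x=[9.0000 10.0000] v=[6.0000 -4.0000]
Step 6: x=[9.0000 11.0000] v=[0.0000 2.0000]
Step 7: x=[7.0000 14.0000] v=[-4.0000 6.0000]
Step 8: x=[8.0000 14.0000] v=[2.0000 0.0000]
Max displacement = 6.0000

Answer: 6.0000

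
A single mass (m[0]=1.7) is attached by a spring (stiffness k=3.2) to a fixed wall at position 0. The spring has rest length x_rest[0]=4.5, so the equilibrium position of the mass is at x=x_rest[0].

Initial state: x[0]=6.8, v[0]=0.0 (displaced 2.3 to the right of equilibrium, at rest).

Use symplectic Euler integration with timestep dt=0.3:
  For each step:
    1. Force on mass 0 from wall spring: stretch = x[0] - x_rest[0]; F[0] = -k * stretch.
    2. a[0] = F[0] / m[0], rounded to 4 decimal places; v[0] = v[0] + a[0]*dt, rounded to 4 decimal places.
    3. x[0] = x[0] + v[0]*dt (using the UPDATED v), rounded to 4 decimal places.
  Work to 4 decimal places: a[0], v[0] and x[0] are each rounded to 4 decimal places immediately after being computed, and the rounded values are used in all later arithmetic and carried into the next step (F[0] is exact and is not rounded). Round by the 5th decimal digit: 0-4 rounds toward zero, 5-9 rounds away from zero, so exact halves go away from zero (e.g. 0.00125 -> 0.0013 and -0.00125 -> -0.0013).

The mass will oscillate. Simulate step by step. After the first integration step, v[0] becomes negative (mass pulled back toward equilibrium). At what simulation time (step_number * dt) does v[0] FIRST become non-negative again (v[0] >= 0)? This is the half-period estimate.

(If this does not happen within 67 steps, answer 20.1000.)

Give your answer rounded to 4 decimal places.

Answer: 2.4000

Derivation:
Step 0: x=[6.8000] v=[0.0000]
Step 1: x=[6.4104] v=[-1.2988]
Step 2: x=[5.6971] v=[-2.3776]
Step 3: x=[4.7810] v=[-3.0536]
Step 4: x=[3.8173] v=[-3.2123]
Step 5: x=[2.9693] v=[-2.8268]
Step 6: x=[2.3806] v=[-1.9624]
Step 7: x=[2.1509] v=[-0.7656]
Step 8: x=[2.3192] v=[0.5609]
First v>=0 after going negative at step 8, time=2.4000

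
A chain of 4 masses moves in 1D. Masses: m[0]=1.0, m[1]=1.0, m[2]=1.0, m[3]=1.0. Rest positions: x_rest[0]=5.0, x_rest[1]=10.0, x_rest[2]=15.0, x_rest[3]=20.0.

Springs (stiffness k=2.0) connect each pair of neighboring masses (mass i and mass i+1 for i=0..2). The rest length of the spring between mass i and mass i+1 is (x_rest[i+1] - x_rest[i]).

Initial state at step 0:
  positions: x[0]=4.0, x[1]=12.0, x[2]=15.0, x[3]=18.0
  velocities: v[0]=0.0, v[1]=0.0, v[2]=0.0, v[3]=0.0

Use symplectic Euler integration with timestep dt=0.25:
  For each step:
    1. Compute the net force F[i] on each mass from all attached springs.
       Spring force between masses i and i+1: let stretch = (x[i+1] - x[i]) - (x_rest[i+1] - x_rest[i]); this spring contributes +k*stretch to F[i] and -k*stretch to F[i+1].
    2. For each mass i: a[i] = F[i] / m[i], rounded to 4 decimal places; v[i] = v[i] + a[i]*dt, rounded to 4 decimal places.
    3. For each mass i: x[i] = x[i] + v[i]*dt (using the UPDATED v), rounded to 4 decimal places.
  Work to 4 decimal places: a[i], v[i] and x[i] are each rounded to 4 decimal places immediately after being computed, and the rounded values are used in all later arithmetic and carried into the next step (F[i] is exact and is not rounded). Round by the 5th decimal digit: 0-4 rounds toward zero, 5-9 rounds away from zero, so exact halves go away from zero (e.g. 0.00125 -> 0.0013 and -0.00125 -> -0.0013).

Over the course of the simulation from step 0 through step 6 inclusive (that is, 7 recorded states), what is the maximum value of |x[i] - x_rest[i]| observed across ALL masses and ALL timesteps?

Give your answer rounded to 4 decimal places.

Answer: 2.0538

Derivation:
Step 0: x=[4.0000 12.0000 15.0000 18.0000] v=[0.0000 0.0000 0.0000 0.0000]
Step 1: x=[4.3750 11.3750 15.0000 18.2500] v=[1.5000 -2.5000 0.0000 1.0000]
Step 2: x=[5.0000 10.3281 14.9531 18.7188] v=[2.5000 -4.1875 -0.1875 1.8750]
Step 3: x=[5.6660 9.1933 14.7988 19.3419] v=[2.6641 -4.5391 -0.6172 2.4922]
Step 4: x=[6.1480 8.3183 14.5117 20.0221] v=[1.9278 -3.5000 -1.1484 2.7207]
Step 5: x=[6.2763 7.9462 14.1392 20.6385] v=[0.5130 -1.4885 -1.4899 2.4655]
Step 6: x=[5.9883 8.1395 13.8050 21.0675] v=[-1.1521 0.7731 -1.3368 1.7159]
Max displacement = 2.0538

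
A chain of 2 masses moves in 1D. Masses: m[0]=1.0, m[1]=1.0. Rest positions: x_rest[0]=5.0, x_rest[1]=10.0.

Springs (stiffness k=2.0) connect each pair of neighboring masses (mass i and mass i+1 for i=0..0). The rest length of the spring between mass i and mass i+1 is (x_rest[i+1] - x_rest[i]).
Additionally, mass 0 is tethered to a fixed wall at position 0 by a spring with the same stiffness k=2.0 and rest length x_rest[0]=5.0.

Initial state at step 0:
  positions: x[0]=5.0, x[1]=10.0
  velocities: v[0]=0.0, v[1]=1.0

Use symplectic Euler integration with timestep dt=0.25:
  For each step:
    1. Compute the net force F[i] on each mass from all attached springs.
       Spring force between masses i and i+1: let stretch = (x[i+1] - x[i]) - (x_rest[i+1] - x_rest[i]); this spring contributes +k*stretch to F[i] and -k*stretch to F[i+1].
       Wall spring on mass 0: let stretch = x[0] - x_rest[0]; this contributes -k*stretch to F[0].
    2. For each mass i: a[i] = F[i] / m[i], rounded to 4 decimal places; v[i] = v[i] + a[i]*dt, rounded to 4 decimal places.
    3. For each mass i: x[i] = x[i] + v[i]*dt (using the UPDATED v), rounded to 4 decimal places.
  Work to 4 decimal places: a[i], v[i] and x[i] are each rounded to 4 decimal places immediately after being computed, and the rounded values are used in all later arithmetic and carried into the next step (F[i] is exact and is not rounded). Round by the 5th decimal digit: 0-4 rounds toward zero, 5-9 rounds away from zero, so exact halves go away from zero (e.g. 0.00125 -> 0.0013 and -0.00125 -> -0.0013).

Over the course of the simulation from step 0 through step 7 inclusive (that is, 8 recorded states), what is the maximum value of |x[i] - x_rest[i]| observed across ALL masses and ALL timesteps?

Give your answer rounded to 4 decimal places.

Step 0: x=[5.0000 10.0000] v=[0.0000 1.0000]
Step 1: x=[5.0000 10.2500] v=[0.0000 1.0000]
Step 2: x=[5.0313 10.4688] v=[0.1250 0.8750]
Step 3: x=[5.1133 10.6329] v=[0.3281 0.6563]
Step 4: x=[5.2461 10.7320] v=[0.5313 0.3965]
Step 5: x=[5.4089 10.7704] v=[0.6512 0.1536]
Step 6: x=[5.5658 10.7636] v=[0.6275 -0.0272]
Step 7: x=[5.6767 10.7321] v=[0.4435 -0.1261]
Max displacement = 0.7704

Answer: 0.7704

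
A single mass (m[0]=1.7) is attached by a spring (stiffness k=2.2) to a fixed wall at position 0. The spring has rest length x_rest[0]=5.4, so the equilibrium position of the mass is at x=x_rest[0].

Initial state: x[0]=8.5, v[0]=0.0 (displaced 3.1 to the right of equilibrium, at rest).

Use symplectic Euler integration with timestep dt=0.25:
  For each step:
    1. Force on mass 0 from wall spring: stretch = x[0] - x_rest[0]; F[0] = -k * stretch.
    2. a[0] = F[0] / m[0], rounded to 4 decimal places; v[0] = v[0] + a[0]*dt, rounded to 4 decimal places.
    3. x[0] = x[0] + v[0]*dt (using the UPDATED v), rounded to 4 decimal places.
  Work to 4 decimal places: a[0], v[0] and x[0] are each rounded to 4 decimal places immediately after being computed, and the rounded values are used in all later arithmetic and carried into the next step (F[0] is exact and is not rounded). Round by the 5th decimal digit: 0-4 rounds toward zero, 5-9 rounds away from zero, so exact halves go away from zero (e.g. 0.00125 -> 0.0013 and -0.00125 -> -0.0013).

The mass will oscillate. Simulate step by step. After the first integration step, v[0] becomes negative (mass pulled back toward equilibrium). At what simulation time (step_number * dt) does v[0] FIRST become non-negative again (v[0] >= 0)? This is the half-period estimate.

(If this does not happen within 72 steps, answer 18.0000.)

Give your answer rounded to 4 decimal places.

Answer: 3.0000

Derivation:
Step 0: x=[8.5000] v=[0.0000]
Step 1: x=[8.2493] v=[-1.0030]
Step 2: x=[7.7681] v=[-1.9248]
Step 3: x=[7.0954] v=[-2.6910]
Step 4: x=[6.2855] v=[-3.2395]
Step 5: x=[5.4040] v=[-3.5260]
Step 6: x=[4.5222] v=[-3.5273]
Step 7: x=[3.7114] v=[-3.2433]
Step 8: x=[3.0372] v=[-2.6970]
Step 9: x=[2.5541] v=[-1.9326]
Step 10: x=[2.3011] v=[-1.0119]
Step 11: x=[2.2988] v=[-0.0093]
Step 12: x=[2.5473] v=[0.9940]
First v>=0 after going negative at step 12, time=3.0000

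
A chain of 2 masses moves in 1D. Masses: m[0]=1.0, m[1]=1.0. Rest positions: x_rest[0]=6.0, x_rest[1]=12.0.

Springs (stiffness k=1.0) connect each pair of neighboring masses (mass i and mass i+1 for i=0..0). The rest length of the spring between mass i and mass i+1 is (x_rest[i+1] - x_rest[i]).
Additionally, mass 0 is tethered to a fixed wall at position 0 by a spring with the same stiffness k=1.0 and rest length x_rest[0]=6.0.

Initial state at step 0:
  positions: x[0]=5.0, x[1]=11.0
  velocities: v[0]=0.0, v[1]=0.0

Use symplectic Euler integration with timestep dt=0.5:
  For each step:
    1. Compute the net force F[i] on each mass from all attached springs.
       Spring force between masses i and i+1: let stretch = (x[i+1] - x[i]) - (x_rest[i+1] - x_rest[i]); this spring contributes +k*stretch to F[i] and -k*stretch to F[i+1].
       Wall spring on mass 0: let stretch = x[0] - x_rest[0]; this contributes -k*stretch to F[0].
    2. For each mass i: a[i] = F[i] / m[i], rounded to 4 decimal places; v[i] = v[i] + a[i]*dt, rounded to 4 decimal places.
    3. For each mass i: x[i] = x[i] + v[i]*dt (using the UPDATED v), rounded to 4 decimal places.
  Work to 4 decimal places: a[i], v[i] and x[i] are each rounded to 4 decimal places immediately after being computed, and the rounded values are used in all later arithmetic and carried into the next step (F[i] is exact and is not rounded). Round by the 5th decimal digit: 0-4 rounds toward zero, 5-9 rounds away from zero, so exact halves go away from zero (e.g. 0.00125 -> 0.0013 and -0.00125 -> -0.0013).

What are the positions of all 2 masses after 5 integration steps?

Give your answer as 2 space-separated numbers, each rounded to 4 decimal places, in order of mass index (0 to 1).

Step 0: x=[5.0000 11.0000] v=[0.0000 0.0000]
Step 1: x=[5.2500 11.0000] v=[0.5000 0.0000]
Step 2: x=[5.6250 11.0625] v=[0.7500 0.1250]
Step 3: x=[5.9532 11.2657] v=[0.6563 0.4063]
Step 4: x=[6.1212 11.6408] v=[0.3360 0.7501]
Step 5: x=[6.1388 12.1360] v=[0.0352 0.9903]

Answer: 6.1388 12.1360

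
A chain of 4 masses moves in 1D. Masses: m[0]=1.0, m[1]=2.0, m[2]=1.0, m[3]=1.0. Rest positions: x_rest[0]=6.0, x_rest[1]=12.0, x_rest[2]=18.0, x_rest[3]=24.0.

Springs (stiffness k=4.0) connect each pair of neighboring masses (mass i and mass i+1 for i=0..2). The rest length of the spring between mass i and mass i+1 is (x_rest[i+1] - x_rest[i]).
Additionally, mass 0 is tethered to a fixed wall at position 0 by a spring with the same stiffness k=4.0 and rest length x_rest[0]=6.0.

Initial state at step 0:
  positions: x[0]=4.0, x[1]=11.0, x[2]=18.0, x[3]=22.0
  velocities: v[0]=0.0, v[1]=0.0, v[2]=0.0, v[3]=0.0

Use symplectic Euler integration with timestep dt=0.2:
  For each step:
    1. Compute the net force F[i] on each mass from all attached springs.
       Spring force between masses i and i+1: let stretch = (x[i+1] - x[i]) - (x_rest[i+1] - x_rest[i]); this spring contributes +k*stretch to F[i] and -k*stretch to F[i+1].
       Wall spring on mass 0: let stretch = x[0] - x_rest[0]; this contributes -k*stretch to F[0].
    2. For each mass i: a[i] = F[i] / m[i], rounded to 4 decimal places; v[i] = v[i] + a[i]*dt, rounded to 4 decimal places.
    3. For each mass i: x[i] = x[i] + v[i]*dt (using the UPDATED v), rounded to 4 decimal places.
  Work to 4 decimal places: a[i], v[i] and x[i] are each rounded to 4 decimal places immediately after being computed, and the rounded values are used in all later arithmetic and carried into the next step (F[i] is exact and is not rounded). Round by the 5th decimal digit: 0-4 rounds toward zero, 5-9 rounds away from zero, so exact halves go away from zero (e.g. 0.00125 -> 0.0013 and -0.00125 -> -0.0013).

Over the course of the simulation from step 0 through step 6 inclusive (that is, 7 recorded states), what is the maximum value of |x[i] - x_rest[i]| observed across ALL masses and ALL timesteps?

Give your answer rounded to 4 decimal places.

Answer: 2.2934

Derivation:
Step 0: x=[4.0000 11.0000 18.0000 22.0000] v=[0.0000 0.0000 0.0000 0.0000]
Step 1: x=[4.4800 11.0000 17.5200 22.3200] v=[2.4000 0.0000 -2.4000 1.6000]
Step 2: x=[5.2864 11.0000 16.7648 22.8320] v=[4.0320 0.0000 -3.7760 2.5600]
Step 3: x=[6.1612 11.0041 16.0580 23.3332] v=[4.3738 0.0205 -3.5341 2.5062]
Step 4: x=[6.8250 11.0251 15.7066 23.6304] v=[3.3192 0.1049 -1.7571 1.4860]
Step 5: x=[7.0689 11.0846 15.8739 23.6198] v=[1.2193 0.2975 0.8367 -0.0530]
Step 6: x=[6.8242 11.2060 16.5143 23.3299] v=[-1.2233 0.6069 3.2020 -1.4497]
Max displacement = 2.2934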